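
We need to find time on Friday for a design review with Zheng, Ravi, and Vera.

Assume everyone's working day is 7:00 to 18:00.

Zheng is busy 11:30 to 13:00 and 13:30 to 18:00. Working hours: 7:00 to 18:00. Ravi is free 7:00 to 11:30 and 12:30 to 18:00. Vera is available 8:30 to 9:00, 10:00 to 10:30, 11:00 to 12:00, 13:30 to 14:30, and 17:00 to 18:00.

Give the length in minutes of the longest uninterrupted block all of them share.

30 minutes

Zheng free within 07:00–18:00: 07:00–11:30, 13:00–13:30.
Zheng ∩ Ravi: 07:00–11:30, 13:00–13:30.
Zheng ∩ Ravi ∩ Vera: 08:30–09:00, 10:00–10:30, 11:00–11:30.
Common window lengths: 30, 30, 30 min; longest is 30.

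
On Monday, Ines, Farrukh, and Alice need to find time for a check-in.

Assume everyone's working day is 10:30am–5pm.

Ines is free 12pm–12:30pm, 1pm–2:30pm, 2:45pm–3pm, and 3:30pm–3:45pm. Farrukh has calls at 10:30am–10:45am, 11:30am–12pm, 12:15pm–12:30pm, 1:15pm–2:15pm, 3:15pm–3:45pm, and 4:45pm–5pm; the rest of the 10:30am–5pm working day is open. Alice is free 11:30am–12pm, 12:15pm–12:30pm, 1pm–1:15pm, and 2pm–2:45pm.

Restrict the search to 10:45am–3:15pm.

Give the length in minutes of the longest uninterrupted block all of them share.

Farrukh free within 10:30–17:00: 10:45–11:30, 12:00–12:15, 12:30–13:15, 14:15–15:15, 15:45–16:45.
Ines ∩ Farrukh: 12:00–12:15, 13:00–13:15, 14:15–14:30, 14:45–15:00.
Ines ∩ Farrukh ∩ Alice: 13:00–13:15, 14:15–14:30.
Restricted to 10:45–15:15: 13:00–13:15, 14:15–14:30.
Common window lengths: 15, 15 min; longest is 15.

15 minutes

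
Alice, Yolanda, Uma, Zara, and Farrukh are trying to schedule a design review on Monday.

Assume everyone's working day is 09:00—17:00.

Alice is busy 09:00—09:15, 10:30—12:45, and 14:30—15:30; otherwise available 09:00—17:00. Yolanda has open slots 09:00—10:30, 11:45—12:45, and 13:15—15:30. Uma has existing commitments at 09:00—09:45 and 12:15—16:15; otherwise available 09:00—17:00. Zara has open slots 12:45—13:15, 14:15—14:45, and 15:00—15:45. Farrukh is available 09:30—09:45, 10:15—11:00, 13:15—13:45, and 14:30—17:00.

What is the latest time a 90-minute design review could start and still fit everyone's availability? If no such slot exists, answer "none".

Alice free within 09:00–17:00: 09:15–10:30, 12:45–14:30, 15:30–17:00.
Uma free within 09:00–17:00: 09:45–12:15, 16:15–17:00.
Alice ∩ Yolanda: 09:15–10:30, 13:15–14:30.
Alice ∩ Yolanda ∩ Uma: 09:45–10:30.
Alice ∩ Yolanda ∩ Uma ∩ Zara: (none).
Alice ∩ Yolanda ∩ Uma ∩ Zara ∩ Farrukh: (none).
Windows ≥ 90 min: (none).

none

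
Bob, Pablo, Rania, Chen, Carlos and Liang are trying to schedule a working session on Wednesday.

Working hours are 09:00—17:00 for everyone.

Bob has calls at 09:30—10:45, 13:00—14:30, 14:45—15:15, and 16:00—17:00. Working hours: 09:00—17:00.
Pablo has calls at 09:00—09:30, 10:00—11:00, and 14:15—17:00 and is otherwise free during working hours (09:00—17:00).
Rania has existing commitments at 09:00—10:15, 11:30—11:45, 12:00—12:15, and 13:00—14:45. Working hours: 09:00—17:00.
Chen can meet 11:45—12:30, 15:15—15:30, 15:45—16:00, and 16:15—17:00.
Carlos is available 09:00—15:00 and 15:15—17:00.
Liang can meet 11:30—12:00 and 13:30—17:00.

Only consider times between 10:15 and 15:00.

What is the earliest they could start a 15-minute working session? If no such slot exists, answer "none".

11:45

Bob free within 09:00–17:00: 09:00–09:30, 10:45–13:00, 14:30–14:45, 15:15–16:00.
Pablo free within 09:00–17:00: 09:30–10:00, 11:00–14:15.
Rania free within 09:00–17:00: 10:15–11:30, 11:45–12:00, 12:15–13:00, 14:45–17:00.
Bob ∩ Pablo: 11:00–13:00.
Bob ∩ Pablo ∩ Rania: 11:00–11:30, 11:45–12:00, 12:15–13:00.
Bob ∩ Pablo ∩ Rania ∩ Chen: 11:45–12:00, 12:15–12:30.
Bob ∩ Pablo ∩ Rania ∩ Chen ∩ Carlos: 11:45–12:00, 12:15–12:30.
Bob ∩ Pablo ∩ Rania ∩ Chen ∩ Carlos ∩ Liang: 11:45–12:00.
Restricted to 10:15–15:00: 11:45–12:00.
Windows ≥ 15 min: 11:45–12:00.
Earliest such window starts at 11:45.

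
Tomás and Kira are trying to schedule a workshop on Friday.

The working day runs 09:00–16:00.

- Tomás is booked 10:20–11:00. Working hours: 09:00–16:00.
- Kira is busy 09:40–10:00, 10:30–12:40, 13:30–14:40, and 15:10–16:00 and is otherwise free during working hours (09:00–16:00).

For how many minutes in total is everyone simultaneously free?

140 minutes

Tomás free within 09:00–16:00: 09:00–10:20, 11:00–16:00.
Kira free within 09:00–16:00: 09:00–09:40, 10:00–10:30, 12:40–13:30, 14:40–15:10.
Tomás ∩ Kira: 09:00–09:40, 10:00–10:20, 12:40–13:30, 14:40–15:10.
Total common minutes: 40 + 20 + 50 + 30 = 140.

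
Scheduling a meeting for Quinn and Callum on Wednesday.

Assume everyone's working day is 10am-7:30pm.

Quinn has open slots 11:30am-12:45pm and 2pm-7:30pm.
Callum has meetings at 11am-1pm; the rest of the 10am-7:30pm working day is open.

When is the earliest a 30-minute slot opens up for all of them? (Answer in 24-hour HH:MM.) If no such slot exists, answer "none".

Callum free within 10:00–19:30: 10:00–11:00, 13:00–19:30.
Quinn ∩ Callum: 14:00–19:30.
Windows ≥ 30 min: 14:00–19:30.
Earliest such window starts at 14:00.

14:00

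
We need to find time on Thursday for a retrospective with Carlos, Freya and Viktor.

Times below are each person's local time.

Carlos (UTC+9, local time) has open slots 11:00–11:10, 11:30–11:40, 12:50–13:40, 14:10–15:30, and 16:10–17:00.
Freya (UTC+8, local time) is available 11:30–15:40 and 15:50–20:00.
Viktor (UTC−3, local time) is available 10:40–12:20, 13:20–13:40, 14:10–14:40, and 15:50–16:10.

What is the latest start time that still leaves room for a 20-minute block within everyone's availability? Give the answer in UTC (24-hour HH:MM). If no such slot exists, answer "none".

none

Carlos → UTC: 02:00–02:10, 02:30–02:40, 03:50–04:40, 05:10–06:30, 07:10–08:00.
Freya → UTC: 03:30–07:40, 07:50–12:00.
Viktor → UTC: 13:40–15:20, 16:20–16:40, 17:10–17:40, 18:50–19:10.
Carlos ∩ Freya: 03:50–04:40, 05:10–06:30, 07:10–07:40, 07:50–08:00.
Carlos ∩ Freya ∩ Viktor: (none).
Windows ≥ 20 min: (none).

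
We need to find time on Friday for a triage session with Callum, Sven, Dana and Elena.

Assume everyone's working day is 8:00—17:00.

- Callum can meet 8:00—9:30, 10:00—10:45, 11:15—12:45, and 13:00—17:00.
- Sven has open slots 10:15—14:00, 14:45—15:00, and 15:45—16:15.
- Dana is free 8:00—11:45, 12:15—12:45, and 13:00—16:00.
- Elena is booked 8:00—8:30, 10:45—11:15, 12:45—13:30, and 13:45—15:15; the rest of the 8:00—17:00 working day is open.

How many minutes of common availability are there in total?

120 minutes

Elena free within 08:00–17:00: 08:30–10:45, 11:15–12:45, 13:30–13:45, 15:15–17:00.
Callum ∩ Sven: 10:15–10:45, 11:15–12:45, 13:00–14:00, 14:45–15:00, 15:45–16:15.
Callum ∩ Sven ∩ Dana: 10:15–10:45, 11:15–11:45, 12:15–12:45, 13:00–14:00, 14:45–15:00, 15:45–16:00.
Callum ∩ Sven ∩ Dana ∩ Elena: 10:15–10:45, 11:15–11:45, 12:15–12:45, 13:30–13:45, 15:45–16:00.
Total common minutes: 30 + 30 + 30 + 15 + 15 = 120.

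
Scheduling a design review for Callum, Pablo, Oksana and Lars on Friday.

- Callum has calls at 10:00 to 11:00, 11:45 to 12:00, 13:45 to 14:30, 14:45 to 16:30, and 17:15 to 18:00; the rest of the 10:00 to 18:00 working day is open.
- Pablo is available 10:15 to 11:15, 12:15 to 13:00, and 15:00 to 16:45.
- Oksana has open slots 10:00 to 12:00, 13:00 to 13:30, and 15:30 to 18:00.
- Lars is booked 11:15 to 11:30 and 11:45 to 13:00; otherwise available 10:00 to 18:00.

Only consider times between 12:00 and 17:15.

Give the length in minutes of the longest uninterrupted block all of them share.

Callum free within 10:00–18:00: 11:00–11:45, 12:00–13:45, 14:30–14:45, 16:30–17:15.
Lars free within 10:00–18:00: 10:00–11:15, 11:30–11:45, 13:00–18:00.
Callum ∩ Pablo: 11:00–11:15, 12:15–13:00, 16:30–16:45.
Callum ∩ Pablo ∩ Oksana: 11:00–11:15, 16:30–16:45.
Callum ∩ Pablo ∩ Oksana ∩ Lars: 11:00–11:15, 16:30–16:45.
Restricted to 12:00–17:15: 16:30–16:45.
Single common window of 15 minutes.

15 minutes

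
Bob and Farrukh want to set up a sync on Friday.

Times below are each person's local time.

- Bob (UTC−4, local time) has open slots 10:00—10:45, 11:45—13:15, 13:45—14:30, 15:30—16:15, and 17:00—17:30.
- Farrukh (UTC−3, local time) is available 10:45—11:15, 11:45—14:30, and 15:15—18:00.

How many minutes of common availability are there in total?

Bob → UTC: 14:00–14:45, 15:45–17:15, 17:45–18:30, 19:30–20:15, 21:00–21:30.
Farrukh → UTC: 13:45–14:15, 14:45–17:30, 18:15–21:00.
Bob ∩ Farrukh: 14:00–14:15, 15:45–17:15, 18:15–18:30, 19:30–20:15.
Total common minutes: 15 + 90 + 15 + 45 = 165.

165 minutes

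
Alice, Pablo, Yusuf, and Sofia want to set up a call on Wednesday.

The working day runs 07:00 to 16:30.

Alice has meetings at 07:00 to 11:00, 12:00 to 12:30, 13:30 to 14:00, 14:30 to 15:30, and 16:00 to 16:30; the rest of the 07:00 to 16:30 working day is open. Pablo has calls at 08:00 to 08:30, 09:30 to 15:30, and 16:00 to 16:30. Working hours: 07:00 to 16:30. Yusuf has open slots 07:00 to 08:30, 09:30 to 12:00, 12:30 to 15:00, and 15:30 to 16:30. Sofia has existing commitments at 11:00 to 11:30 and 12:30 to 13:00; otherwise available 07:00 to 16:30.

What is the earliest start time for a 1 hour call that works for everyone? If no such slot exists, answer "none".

Alice free within 07:00–16:30: 11:00–12:00, 12:30–13:30, 14:00–14:30, 15:30–16:00.
Pablo free within 07:00–16:30: 07:00–08:00, 08:30–09:30, 15:30–16:00.
Sofia free within 07:00–16:30: 07:00–11:00, 11:30–12:30, 13:00–16:30.
Alice ∩ Pablo: 15:30–16:00.
Alice ∩ Pablo ∩ Yusuf: 15:30–16:00.
Alice ∩ Pablo ∩ Yusuf ∩ Sofia: 15:30–16:00.
Windows ≥ 60 min: (none).

none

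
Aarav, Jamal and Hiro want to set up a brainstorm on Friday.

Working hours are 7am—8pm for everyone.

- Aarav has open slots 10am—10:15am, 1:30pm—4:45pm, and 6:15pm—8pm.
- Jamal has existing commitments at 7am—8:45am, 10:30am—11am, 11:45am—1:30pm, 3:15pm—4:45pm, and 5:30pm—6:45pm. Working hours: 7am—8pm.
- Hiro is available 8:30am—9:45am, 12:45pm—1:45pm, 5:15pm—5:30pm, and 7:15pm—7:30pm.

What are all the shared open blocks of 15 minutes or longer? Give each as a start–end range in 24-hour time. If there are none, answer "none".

13:30–13:45, 19:15–19:30

Jamal free within 07:00–20:00: 08:45–10:30, 11:00–11:45, 13:30–15:15, 16:45–17:30, 18:45–20:00.
Aarav ∩ Jamal: 10:00–10:15, 13:30–15:15, 18:45–20:00.
Aarav ∩ Jamal ∩ Hiro: 13:30–13:45, 19:15–19:30.
Windows ≥ 15 min: 13:30–13:45, 19:15–19:30.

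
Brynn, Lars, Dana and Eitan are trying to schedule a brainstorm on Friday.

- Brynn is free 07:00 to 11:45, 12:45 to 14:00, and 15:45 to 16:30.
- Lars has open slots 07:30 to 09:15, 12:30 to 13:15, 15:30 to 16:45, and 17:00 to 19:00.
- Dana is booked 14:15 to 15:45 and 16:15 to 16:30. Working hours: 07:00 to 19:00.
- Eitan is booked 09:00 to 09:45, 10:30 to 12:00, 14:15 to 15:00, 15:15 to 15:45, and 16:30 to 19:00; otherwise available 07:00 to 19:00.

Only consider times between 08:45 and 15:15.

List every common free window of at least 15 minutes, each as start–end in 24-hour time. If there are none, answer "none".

08:45–09:00, 12:45–13:15

Dana free within 07:00–19:00: 07:00–14:15, 15:45–16:15, 16:30–19:00.
Eitan free within 07:00–19:00: 07:00–09:00, 09:45–10:30, 12:00–14:15, 15:00–15:15, 15:45–16:30.
Brynn ∩ Lars: 07:30–09:15, 12:45–13:15, 15:45–16:30.
Brynn ∩ Lars ∩ Dana: 07:30–09:15, 12:45–13:15, 15:45–16:15.
Brynn ∩ Lars ∩ Dana ∩ Eitan: 07:30–09:00, 12:45–13:15, 15:45–16:15.
Restricted to 08:45–15:15: 08:45–09:00, 12:45–13:15.
Windows ≥ 15 min: 08:45–09:00, 12:45–13:15.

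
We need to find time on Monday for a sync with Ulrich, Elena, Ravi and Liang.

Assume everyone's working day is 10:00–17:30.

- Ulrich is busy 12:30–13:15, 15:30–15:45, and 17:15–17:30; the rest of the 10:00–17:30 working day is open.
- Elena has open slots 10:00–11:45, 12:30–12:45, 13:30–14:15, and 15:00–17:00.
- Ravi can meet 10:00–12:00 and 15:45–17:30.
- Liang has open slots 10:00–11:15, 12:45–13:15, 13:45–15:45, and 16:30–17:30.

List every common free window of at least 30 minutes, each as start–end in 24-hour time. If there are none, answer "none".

10:00–11:15, 16:30–17:00

Ulrich free within 10:00–17:30: 10:00–12:30, 13:15–15:30, 15:45–17:15.
Ulrich ∩ Elena: 10:00–11:45, 13:30–14:15, 15:00–15:30, 15:45–17:00.
Ulrich ∩ Elena ∩ Ravi: 10:00–11:45, 15:45–17:00.
Ulrich ∩ Elena ∩ Ravi ∩ Liang: 10:00–11:15, 16:30–17:00.
Windows ≥ 30 min: 10:00–11:15, 16:30–17:00.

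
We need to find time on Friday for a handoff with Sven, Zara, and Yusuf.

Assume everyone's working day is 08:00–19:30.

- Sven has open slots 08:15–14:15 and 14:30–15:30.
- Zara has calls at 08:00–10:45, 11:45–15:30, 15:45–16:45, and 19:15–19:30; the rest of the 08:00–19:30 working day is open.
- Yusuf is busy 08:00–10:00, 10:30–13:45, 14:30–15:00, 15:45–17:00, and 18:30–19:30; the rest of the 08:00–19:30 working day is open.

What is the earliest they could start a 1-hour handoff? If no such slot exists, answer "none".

Zara free within 08:00–19:30: 10:45–11:45, 15:30–15:45, 16:45–19:15.
Yusuf free within 08:00–19:30: 10:00–10:30, 13:45–14:30, 15:00–15:45, 17:00–18:30.
Sven ∩ Zara: 10:45–11:45.
Sven ∩ Zara ∩ Yusuf: (none).
Windows ≥ 60 min: (none).

none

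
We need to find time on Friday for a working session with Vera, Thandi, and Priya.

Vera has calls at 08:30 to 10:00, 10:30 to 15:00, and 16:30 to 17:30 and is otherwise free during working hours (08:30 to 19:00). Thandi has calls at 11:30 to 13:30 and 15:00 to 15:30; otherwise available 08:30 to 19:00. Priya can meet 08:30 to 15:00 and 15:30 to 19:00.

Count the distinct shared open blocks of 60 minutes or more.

Vera free within 08:30–19:00: 10:00–10:30, 15:00–16:30, 17:30–19:00.
Thandi free within 08:30–19:00: 08:30–11:30, 13:30–15:00, 15:30–19:00.
Vera ∩ Thandi: 10:00–10:30, 15:30–16:30, 17:30–19:00.
Vera ∩ Thandi ∩ Priya: 10:00–10:30, 15:30–16:30, 17:30–19:00.
Windows ≥ 60 min: 15:30–16:30, 17:30–19:00.
That's 2 windows.

2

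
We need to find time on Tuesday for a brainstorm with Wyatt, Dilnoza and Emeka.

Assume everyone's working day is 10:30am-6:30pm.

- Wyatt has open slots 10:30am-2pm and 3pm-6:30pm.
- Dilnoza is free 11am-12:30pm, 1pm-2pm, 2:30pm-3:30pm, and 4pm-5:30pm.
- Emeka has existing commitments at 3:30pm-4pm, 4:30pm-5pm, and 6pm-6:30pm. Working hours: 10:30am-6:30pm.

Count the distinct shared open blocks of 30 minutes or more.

Emeka free within 10:30–18:30: 10:30–15:30, 16:00–16:30, 17:00–18:00.
Wyatt ∩ Dilnoza: 11:00–12:30, 13:00–14:00, 15:00–15:30, 16:00–17:30.
Wyatt ∩ Dilnoza ∩ Emeka: 11:00–12:30, 13:00–14:00, 15:00–15:30, 16:00–16:30, 17:00–17:30.
Windows ≥ 30 min: 11:00–12:30, 13:00–14:00, 15:00–15:30, 16:00–16:30, 17:00–17:30.
That's 5 windows.

5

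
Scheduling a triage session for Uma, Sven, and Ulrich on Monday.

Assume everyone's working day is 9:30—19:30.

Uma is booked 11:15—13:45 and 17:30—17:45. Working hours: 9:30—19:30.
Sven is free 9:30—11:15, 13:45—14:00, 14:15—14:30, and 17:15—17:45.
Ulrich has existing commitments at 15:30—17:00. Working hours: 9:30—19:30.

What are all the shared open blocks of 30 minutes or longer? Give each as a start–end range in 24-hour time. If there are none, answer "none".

Uma free within 09:30–19:30: 09:30–11:15, 13:45–17:30, 17:45–19:30.
Ulrich free within 09:30–19:30: 09:30–15:30, 17:00–19:30.
Uma ∩ Sven: 09:30–11:15, 13:45–14:00, 14:15–14:30, 17:15–17:30.
Uma ∩ Sven ∩ Ulrich: 09:30–11:15, 13:45–14:00, 14:15–14:30, 17:15–17:30.
Windows ≥ 30 min: 09:30–11:15.

09:30–11:15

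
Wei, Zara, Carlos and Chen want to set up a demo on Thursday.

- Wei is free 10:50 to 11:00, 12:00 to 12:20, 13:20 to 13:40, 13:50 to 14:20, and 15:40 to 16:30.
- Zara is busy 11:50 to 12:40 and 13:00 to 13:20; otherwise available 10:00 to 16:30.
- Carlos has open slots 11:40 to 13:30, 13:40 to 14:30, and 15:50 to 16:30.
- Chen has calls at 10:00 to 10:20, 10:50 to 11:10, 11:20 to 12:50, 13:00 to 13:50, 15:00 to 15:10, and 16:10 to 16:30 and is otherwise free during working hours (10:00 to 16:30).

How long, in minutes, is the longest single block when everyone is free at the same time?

Zara free within 10:00–16:30: 10:00–11:50, 12:40–13:00, 13:20–16:30.
Chen free within 10:00–16:30: 10:20–10:50, 11:10–11:20, 12:50–13:00, 13:50–15:00, 15:10–16:10.
Wei ∩ Zara: 10:50–11:00, 13:20–13:40, 13:50–14:20, 15:40–16:30.
Wei ∩ Zara ∩ Carlos: 13:20–13:30, 13:50–14:20, 15:50–16:30.
Wei ∩ Zara ∩ Carlos ∩ Chen: 13:50–14:20, 15:50–16:10.
Common window lengths: 30, 20 min; longest is 30.

30 minutes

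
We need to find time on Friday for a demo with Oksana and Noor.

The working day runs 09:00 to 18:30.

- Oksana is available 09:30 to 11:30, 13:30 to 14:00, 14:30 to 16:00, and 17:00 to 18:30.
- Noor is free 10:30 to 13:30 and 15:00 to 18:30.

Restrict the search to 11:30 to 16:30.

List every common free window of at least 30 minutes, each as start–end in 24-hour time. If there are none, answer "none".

15:00–16:00

Oksana ∩ Noor: 10:30–11:30, 15:00–16:00, 17:00–18:30.
Restricted to 11:30–16:30: 15:00–16:00.
Windows ≥ 30 min: 15:00–16:00.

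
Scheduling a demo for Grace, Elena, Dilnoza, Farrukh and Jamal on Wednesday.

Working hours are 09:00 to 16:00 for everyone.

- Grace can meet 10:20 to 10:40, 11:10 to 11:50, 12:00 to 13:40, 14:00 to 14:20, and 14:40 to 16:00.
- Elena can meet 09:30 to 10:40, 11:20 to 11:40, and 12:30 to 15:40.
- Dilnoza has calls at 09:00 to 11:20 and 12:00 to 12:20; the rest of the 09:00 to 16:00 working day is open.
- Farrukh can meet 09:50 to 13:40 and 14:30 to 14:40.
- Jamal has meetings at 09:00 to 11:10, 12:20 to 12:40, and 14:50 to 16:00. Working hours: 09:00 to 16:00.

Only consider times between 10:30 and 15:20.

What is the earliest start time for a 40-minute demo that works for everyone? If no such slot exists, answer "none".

Dilnoza free within 09:00–16:00: 11:20–12:00, 12:20–16:00.
Jamal free within 09:00–16:00: 11:10–12:20, 12:40–14:50.
Grace ∩ Elena: 10:20–10:40, 11:20–11:40, 12:30–13:40, 14:00–14:20, 14:40–15:40.
Grace ∩ Elena ∩ Dilnoza: 11:20–11:40, 12:30–13:40, 14:00–14:20, 14:40–15:40.
Grace ∩ Elena ∩ Dilnoza ∩ Farrukh: 11:20–11:40, 12:30–13:40.
Grace ∩ Elena ∩ Dilnoza ∩ Farrukh ∩ Jamal: 11:20–11:40, 12:40–13:40.
Restricted to 10:30–15:20: 11:20–11:40, 12:40–13:40.
Windows ≥ 40 min: 12:40–13:40.
Earliest such window starts at 12:40.

12:40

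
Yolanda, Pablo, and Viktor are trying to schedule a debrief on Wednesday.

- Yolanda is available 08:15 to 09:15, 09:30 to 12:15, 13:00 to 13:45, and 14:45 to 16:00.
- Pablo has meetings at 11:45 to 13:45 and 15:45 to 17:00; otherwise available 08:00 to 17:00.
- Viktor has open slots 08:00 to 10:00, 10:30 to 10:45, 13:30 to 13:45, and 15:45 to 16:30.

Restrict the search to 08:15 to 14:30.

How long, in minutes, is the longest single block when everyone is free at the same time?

Pablo free within 08:00–17:00: 08:00–11:45, 13:45–15:45.
Yolanda ∩ Pablo: 08:15–09:15, 09:30–11:45, 14:45–15:45.
Yolanda ∩ Pablo ∩ Viktor: 08:15–09:15, 09:30–10:00, 10:30–10:45.
Restricted to 08:15–14:30: 08:15–09:15, 09:30–10:00, 10:30–10:45.
Common window lengths: 60, 30, 15 min; longest is 60.

60 minutes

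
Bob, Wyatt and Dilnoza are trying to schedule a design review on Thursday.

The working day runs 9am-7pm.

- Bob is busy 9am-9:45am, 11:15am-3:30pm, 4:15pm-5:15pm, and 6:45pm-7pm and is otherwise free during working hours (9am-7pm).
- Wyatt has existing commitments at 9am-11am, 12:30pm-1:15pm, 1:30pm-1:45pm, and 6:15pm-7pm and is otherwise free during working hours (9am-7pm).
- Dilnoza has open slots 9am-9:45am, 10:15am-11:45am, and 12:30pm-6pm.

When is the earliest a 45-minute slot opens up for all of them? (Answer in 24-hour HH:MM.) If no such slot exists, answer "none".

Bob free within 09:00–19:00: 09:45–11:15, 15:30–16:15, 17:15–18:45.
Wyatt free within 09:00–19:00: 11:00–12:30, 13:15–13:30, 13:45–18:15.
Bob ∩ Wyatt: 11:00–11:15, 15:30–16:15, 17:15–18:15.
Bob ∩ Wyatt ∩ Dilnoza: 11:00–11:15, 15:30–16:15, 17:15–18:00.
Windows ≥ 45 min: 15:30–16:15, 17:15–18:00.
Earliest such window starts at 15:30.

15:30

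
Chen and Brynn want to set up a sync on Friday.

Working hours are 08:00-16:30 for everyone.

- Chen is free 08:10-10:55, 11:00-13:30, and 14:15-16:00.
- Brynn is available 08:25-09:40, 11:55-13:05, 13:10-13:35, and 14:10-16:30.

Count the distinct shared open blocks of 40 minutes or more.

Chen ∩ Brynn: 08:25–09:40, 11:55–13:05, 13:10–13:30, 14:15–16:00.
Windows ≥ 40 min: 08:25–09:40, 11:55–13:05, 14:15–16:00.
That's 3 windows.

3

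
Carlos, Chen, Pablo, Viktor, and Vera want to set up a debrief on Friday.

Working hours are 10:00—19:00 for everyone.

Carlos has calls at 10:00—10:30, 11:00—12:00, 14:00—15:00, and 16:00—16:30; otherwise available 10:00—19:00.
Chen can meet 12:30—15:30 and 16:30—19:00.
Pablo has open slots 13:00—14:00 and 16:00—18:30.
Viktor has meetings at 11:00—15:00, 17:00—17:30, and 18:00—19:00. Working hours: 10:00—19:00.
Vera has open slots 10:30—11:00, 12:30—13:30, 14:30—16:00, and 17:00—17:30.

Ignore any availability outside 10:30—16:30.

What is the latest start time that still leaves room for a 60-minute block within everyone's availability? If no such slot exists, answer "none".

Carlos free within 10:00–19:00: 10:30–11:00, 12:00–14:00, 15:00–16:00, 16:30–19:00.
Viktor free within 10:00–19:00: 10:00–11:00, 15:00–17:00, 17:30–18:00.
Carlos ∩ Chen: 12:30–14:00, 15:00–15:30, 16:30–19:00.
Carlos ∩ Chen ∩ Pablo: 13:00–14:00, 16:30–18:30.
Carlos ∩ Chen ∩ Pablo ∩ Viktor: 16:30–17:00, 17:30–18:00.
Carlos ∩ Chen ∩ Pablo ∩ Viktor ∩ Vera: (none).
Restricted to 10:30–16:30: (none).
Windows ≥ 60 min: (none).

none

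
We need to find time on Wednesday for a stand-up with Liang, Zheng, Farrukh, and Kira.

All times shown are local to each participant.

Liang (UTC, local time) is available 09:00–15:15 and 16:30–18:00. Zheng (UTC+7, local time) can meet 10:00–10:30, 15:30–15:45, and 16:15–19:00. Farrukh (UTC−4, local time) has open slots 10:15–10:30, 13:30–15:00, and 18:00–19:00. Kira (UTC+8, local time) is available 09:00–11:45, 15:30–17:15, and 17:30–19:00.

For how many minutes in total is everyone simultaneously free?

Liang → UTC: 09:00–15:15, 16:30–18:00.
Zheng → UTC: 03:00–03:30, 08:30–08:45, 09:15–12:00.
Farrukh → UTC: 14:15–14:30, 17:30–19:00, 22:00–23:00.
Kira → UTC: 01:00–03:45, 07:30–09:15, 09:30–11:00.
Liang ∩ Zheng: 09:15–12:00.
Liang ∩ Zheng ∩ Farrukh: (none).
Liang ∩ Zheng ∩ Farrukh ∩ Kira: (none).
Total common minutes: 0.

0 minutes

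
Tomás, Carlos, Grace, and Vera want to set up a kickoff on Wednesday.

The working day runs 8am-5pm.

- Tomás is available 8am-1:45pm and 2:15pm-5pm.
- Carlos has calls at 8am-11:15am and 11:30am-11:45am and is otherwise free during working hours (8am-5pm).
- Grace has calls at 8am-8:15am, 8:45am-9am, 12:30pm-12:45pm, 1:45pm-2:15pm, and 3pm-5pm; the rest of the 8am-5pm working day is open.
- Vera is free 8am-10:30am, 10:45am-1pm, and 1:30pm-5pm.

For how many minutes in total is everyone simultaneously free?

Carlos free within 08:00–17:00: 11:15–11:30, 11:45–17:00.
Grace free within 08:00–17:00: 08:15–08:45, 09:00–12:30, 12:45–13:45, 14:15–15:00.
Tomás ∩ Carlos: 11:15–11:30, 11:45–13:45, 14:15–17:00.
Tomás ∩ Carlos ∩ Grace: 11:15–11:30, 11:45–12:30, 12:45–13:45, 14:15–15:00.
Tomás ∩ Carlos ∩ Grace ∩ Vera: 11:15–11:30, 11:45–12:30, 12:45–13:00, 13:30–13:45, 14:15–15:00.
Total common minutes: 15 + 45 + 15 + 15 + 45 = 135.

135 minutes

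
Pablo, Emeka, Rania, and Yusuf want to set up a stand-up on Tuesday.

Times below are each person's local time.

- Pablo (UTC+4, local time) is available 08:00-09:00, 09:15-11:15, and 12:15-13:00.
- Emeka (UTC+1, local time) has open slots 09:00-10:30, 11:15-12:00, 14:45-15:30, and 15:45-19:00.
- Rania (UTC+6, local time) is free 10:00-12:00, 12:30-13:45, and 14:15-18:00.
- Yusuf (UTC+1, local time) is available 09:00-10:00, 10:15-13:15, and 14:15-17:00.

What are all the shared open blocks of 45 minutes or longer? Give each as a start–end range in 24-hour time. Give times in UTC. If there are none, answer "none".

Pablo → UTC: 04:00–05:00, 05:15–07:15, 08:15–09:00.
Emeka → UTC: 08:00–09:30, 10:15–11:00, 13:45–14:30, 14:45–18:00.
Rania → UTC: 04:00–06:00, 06:30–07:45, 08:15–12:00.
Yusuf → UTC: 08:00–09:00, 09:15–12:15, 13:15–16:00.
Pablo ∩ Emeka: 08:15–09:00.
Pablo ∩ Emeka ∩ Rania: 08:15–09:00.
Pablo ∩ Emeka ∩ Rania ∩ Yusuf: 08:15–09:00.
Windows ≥ 45 min: 08:15–09:00.

08:15–09:00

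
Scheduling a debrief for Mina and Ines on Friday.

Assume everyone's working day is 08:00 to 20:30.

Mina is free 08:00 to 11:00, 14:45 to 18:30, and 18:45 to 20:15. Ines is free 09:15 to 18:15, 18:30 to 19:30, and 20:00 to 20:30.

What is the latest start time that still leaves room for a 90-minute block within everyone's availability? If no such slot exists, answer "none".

16:45

Mina ∩ Ines: 09:15–11:00, 14:45–18:15, 18:45–19:30, 20:00–20:15.
Windows ≥ 90 min: 09:15–11:00, 14:45–18:15.
Latest start in the last window 14:45–18:15 is 18:15 − 90 min = 16:45.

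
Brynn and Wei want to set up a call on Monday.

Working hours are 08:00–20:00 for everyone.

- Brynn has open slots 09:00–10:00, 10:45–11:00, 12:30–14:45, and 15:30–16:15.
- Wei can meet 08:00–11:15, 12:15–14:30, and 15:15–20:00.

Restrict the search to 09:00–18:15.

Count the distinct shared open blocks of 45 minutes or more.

Brynn ∩ Wei: 09:00–10:00, 10:45–11:00, 12:30–14:30, 15:30–16:15.
Restricted to 09:00–18:15: 09:00–10:00, 10:45–11:00, 12:30–14:30, 15:30–16:15.
Windows ≥ 45 min: 09:00–10:00, 12:30–14:30, 15:30–16:15.
That's 3 windows.

3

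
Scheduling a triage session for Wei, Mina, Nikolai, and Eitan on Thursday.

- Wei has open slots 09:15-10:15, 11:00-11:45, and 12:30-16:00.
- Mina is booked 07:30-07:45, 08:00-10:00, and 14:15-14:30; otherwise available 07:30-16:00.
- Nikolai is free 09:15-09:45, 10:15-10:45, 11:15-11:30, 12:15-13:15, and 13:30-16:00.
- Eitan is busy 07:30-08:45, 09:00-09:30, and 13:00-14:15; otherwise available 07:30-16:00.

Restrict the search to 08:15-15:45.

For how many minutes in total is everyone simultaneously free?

Mina free within 07:30–16:00: 07:45–08:00, 10:00–14:15, 14:30–16:00.
Eitan free within 07:30–16:00: 08:45–09:00, 09:30–13:00, 14:15–16:00.
Wei ∩ Mina: 10:00–10:15, 11:00–11:45, 12:30–14:15, 14:30–16:00.
Wei ∩ Mina ∩ Nikolai: 11:15–11:30, 12:30–13:15, 13:30–14:15, 14:30–16:00.
Wei ∩ Mina ∩ Nikolai ∩ Eitan: 11:15–11:30, 12:30–13:00, 14:30–16:00.
Restricted to 08:15–15:45: 11:15–11:30, 12:30–13:00, 14:30–15:45.
Total common minutes: 15 + 30 + 75 = 120.

120 minutes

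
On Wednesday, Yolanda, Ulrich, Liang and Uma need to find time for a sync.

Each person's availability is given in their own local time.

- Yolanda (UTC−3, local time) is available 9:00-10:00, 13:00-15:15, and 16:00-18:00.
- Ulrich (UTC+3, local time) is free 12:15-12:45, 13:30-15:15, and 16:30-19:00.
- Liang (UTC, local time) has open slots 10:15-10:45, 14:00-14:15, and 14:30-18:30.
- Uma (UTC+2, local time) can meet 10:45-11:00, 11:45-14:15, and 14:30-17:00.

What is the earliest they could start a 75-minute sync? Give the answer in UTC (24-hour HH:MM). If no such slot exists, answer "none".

Yolanda → UTC: 12:00–13:00, 16:00–18:15, 19:00–21:00.
Ulrich → UTC: 09:15–09:45, 10:30–12:15, 13:30–16:00.
Liang → UTC: 10:15–10:45, 14:00–14:15, 14:30–18:30.
Uma → UTC: 08:45–09:00, 09:45–12:15, 12:30–15:00.
Yolanda ∩ Ulrich: 12:00–12:15.
Yolanda ∩ Ulrich ∩ Liang: (none).
Yolanda ∩ Ulrich ∩ Liang ∩ Uma: (none).
Windows ≥ 75 min: (none).

none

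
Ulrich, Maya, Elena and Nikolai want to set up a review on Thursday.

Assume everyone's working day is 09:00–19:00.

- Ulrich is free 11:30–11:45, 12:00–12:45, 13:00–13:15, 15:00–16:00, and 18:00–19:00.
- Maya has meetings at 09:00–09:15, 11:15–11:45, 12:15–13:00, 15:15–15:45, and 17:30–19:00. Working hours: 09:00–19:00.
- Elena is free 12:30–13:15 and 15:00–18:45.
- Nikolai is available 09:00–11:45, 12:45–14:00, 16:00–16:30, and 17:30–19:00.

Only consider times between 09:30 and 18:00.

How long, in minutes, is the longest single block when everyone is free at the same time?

Maya free within 09:00–19:00: 09:15–11:15, 11:45–12:15, 13:00–15:15, 15:45–17:30.
Ulrich ∩ Maya: 12:00–12:15, 13:00–13:15, 15:00–15:15, 15:45–16:00.
Ulrich ∩ Maya ∩ Elena: 13:00–13:15, 15:00–15:15, 15:45–16:00.
Ulrich ∩ Maya ∩ Elena ∩ Nikolai: 13:00–13:15.
Restricted to 09:30–18:00: 13:00–13:15.
Single common window of 15 minutes.

15 minutes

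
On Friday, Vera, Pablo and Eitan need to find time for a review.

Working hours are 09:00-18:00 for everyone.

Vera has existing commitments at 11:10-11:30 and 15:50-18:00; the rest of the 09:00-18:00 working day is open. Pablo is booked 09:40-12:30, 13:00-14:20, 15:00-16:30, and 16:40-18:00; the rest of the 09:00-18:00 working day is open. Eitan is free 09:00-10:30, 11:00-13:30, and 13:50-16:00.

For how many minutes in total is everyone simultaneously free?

110 minutes

Vera free within 09:00–18:00: 09:00–11:10, 11:30–15:50.
Pablo free within 09:00–18:00: 09:00–09:40, 12:30–13:00, 14:20–15:00, 16:30–16:40.
Vera ∩ Pablo: 09:00–09:40, 12:30–13:00, 14:20–15:00.
Vera ∩ Pablo ∩ Eitan: 09:00–09:40, 12:30–13:00, 14:20–15:00.
Total common minutes: 40 + 30 + 40 = 110.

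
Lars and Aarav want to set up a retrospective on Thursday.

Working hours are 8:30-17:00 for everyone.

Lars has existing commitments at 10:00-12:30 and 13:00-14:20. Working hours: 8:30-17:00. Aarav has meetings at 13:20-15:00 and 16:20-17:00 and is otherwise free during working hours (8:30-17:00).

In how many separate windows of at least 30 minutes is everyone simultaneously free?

Lars free within 08:30–17:00: 08:30–10:00, 12:30–13:00, 14:20–17:00.
Aarav free within 08:30–17:00: 08:30–13:20, 15:00–16:20.
Lars ∩ Aarav: 08:30–10:00, 12:30–13:00, 15:00–16:20.
Windows ≥ 30 min: 08:30–10:00, 12:30–13:00, 15:00–16:20.
That's 3 windows.

3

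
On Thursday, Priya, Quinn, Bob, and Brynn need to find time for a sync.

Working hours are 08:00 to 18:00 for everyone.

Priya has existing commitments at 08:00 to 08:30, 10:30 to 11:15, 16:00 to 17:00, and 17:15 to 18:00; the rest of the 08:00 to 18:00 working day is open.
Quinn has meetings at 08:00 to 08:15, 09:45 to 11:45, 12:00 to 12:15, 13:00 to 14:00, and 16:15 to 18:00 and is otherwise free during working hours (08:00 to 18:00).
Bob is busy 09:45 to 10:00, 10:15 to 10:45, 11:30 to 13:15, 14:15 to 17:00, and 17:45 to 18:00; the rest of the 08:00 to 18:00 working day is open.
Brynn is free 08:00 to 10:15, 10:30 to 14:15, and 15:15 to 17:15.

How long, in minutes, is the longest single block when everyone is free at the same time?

Priya free within 08:00–18:00: 08:30–10:30, 11:15–16:00, 17:00–17:15.
Quinn free within 08:00–18:00: 08:15–09:45, 11:45–12:00, 12:15–13:00, 14:00–16:15.
Bob free within 08:00–18:00: 08:00–09:45, 10:00–10:15, 10:45–11:30, 13:15–14:15, 17:00–17:45.
Priya ∩ Quinn: 08:30–09:45, 11:45–12:00, 12:15–13:00, 14:00–16:00.
Priya ∩ Quinn ∩ Bob: 08:30–09:45, 14:00–14:15.
Priya ∩ Quinn ∩ Bob ∩ Brynn: 08:30–09:45, 14:00–14:15.
Common window lengths: 75, 15 min; longest is 75.

75 minutes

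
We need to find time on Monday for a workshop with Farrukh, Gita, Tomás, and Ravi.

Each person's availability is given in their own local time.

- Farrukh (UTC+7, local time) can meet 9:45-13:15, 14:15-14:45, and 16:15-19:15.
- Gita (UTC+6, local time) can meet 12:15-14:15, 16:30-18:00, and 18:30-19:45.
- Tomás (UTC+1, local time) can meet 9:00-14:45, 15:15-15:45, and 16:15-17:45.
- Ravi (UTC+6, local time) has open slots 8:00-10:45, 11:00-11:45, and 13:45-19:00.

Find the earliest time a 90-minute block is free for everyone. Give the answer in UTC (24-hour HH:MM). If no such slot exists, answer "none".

Farrukh → UTC: 02:45–06:15, 07:15–07:45, 09:15–12:15.
Gita → UTC: 06:15–08:15, 10:30–12:00, 12:30–13:45.
Tomás → UTC: 08:00–13:45, 14:15–14:45, 15:15–16:45.
Ravi → UTC: 02:00–04:45, 05:00–05:45, 07:45–13:00.
Farrukh ∩ Gita: 07:15–07:45, 10:30–12:00.
Farrukh ∩ Gita ∩ Tomás: 10:30–12:00.
Farrukh ∩ Gita ∩ Tomás ∩ Ravi: 10:30–12:00.
Windows ≥ 90 min: 10:30–12:00.
Earliest such window starts at 10:30.

10:30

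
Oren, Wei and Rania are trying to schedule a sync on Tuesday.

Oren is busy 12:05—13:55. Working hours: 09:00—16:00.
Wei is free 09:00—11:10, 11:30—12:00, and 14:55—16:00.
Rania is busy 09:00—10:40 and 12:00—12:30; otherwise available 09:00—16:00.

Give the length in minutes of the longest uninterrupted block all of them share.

65 minutes

Oren free within 09:00–16:00: 09:00–12:05, 13:55–16:00.
Rania free within 09:00–16:00: 10:40–12:00, 12:30–16:00.
Oren ∩ Wei: 09:00–11:10, 11:30–12:00, 14:55–16:00.
Oren ∩ Wei ∩ Rania: 10:40–11:10, 11:30–12:00, 14:55–16:00.
Common window lengths: 30, 30, 65 min; longest is 65.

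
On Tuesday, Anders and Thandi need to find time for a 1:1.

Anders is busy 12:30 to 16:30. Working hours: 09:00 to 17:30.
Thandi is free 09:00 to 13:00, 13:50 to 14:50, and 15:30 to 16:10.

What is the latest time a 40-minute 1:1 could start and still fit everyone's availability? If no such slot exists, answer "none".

11:50

Anders free within 09:00–17:30: 09:00–12:30, 16:30–17:30.
Anders ∩ Thandi: 09:00–12:30.
Windows ≥ 40 min: 09:00–12:30.
Latest start in the last window 09:00–12:30 is 12:30 − 40 min = 11:50.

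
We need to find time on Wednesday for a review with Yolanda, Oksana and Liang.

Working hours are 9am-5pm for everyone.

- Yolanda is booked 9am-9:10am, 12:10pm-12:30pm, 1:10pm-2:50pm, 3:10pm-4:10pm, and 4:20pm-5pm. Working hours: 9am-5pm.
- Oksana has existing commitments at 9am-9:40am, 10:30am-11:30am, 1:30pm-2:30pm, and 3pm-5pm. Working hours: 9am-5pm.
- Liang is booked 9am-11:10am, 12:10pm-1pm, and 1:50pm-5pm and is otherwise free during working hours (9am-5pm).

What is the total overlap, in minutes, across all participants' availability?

Yolanda free within 09:00–17:00: 09:10–12:10, 12:30–13:10, 14:50–15:10, 16:10–16:20.
Oksana free within 09:00–17:00: 09:40–10:30, 11:30–13:30, 14:30–15:00.
Liang free within 09:00–17:00: 11:10–12:10, 13:00–13:50.
Yolanda ∩ Oksana: 09:40–10:30, 11:30–12:10, 12:30–13:10, 14:50–15:00.
Yolanda ∩ Oksana ∩ Liang: 11:30–12:10, 13:00–13:10.
Total common minutes: 40 + 10 = 50.

50 minutes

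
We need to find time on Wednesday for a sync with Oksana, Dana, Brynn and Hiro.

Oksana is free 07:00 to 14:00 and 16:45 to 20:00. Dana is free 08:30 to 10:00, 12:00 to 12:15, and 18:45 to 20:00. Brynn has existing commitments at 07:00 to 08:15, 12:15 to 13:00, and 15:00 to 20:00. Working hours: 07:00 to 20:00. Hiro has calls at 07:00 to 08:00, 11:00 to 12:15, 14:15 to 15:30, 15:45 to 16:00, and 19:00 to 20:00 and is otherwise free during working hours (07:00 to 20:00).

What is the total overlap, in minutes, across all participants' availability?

90 minutes

Brynn free within 07:00–20:00: 08:15–12:15, 13:00–15:00.
Hiro free within 07:00–20:00: 08:00–11:00, 12:15–14:15, 15:30–15:45, 16:00–19:00.
Oksana ∩ Dana: 08:30–10:00, 12:00–12:15, 18:45–20:00.
Oksana ∩ Dana ∩ Brynn: 08:30–10:00, 12:00–12:15.
Oksana ∩ Dana ∩ Brynn ∩ Hiro: 08:30–10:00.
Total common minutes: 90.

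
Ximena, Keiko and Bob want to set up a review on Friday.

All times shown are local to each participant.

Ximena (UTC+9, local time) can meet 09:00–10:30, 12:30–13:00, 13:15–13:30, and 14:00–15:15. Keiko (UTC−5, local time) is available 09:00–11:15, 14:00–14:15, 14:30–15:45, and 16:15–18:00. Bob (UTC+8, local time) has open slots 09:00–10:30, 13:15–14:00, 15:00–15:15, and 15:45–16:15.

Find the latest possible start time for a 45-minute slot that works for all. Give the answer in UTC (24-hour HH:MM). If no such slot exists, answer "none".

Ximena → UTC: 00:00–01:30, 03:30–04:00, 04:15–04:30, 05:00–06:15.
Keiko → UTC: 14:00–16:15, 19:00–19:15, 19:30–20:45, 21:15–23:00.
Bob → UTC: 01:00–02:30, 05:15–06:00, 07:00–07:15, 07:45–08:15.
Ximena ∩ Keiko: (none).
Ximena ∩ Keiko ∩ Bob: (none).
Windows ≥ 45 min: (none).

none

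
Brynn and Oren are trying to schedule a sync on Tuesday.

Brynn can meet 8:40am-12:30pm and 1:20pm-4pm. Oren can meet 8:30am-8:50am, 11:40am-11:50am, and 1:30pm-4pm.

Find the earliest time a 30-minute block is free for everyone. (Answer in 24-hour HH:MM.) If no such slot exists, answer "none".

Brynn ∩ Oren: 08:40–08:50, 11:40–11:50, 13:30–16:00.
Windows ≥ 30 min: 13:30–16:00.
Earliest such window starts at 13:30.

13:30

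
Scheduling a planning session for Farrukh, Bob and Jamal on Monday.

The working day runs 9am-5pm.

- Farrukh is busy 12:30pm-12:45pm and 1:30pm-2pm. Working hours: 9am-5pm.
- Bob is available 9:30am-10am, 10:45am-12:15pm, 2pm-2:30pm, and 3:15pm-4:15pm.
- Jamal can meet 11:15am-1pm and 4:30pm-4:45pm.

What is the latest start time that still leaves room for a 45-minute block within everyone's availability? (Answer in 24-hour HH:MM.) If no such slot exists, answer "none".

11:30

Farrukh free within 09:00–17:00: 09:00–12:30, 12:45–13:30, 14:00–17:00.
Farrukh ∩ Bob: 09:30–10:00, 10:45–12:15, 14:00–14:30, 15:15–16:15.
Farrukh ∩ Bob ∩ Jamal: 11:15–12:15.
Windows ≥ 45 min: 11:15–12:15.
Latest start in the last window 11:15–12:15 is 12:15 − 45 min = 11:30.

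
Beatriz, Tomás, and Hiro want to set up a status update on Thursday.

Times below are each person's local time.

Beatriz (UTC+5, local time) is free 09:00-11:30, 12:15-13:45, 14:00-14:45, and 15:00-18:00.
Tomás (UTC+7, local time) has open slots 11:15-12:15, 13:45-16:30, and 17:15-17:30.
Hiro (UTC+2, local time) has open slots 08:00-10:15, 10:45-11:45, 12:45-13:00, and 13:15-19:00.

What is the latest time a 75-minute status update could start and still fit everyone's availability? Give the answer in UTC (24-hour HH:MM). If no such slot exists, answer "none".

Beatriz → UTC: 04:00–06:30, 07:15–08:45, 09:00–09:45, 10:00–13:00.
Tomás → UTC: 04:15–05:15, 06:45–09:30, 10:15–10:30.
Hiro → UTC: 06:00–08:15, 08:45–09:45, 10:45–11:00, 11:15–17:00.
Beatriz ∩ Tomás: 04:15–05:15, 07:15–08:45, 09:00–09:30, 10:15–10:30.
Beatriz ∩ Tomás ∩ Hiro: 07:15–08:15, 09:00–09:30.
Windows ≥ 75 min: (none).

none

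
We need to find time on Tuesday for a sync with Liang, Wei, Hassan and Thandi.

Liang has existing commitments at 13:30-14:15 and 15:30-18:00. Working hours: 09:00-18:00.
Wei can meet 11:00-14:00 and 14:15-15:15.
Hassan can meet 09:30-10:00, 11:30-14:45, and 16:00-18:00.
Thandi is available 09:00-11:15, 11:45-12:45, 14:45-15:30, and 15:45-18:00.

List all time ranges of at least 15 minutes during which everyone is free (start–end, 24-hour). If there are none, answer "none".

Liang free within 09:00–18:00: 09:00–13:30, 14:15–15:30.
Liang ∩ Wei: 11:00–13:30, 14:15–15:15.
Liang ∩ Wei ∩ Hassan: 11:30–13:30, 14:15–14:45.
Liang ∩ Wei ∩ Hassan ∩ Thandi: 11:45–12:45.
Windows ≥ 15 min: 11:45–12:45.

11:45–12:45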